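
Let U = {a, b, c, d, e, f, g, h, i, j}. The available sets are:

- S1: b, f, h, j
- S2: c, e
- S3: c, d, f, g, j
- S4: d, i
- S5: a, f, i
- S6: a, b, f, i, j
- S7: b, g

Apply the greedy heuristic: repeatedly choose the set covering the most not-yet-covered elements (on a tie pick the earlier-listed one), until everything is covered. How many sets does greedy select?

Pick 1: S3 covers 5 new elements (c, d, f, g, j).
Pick 2: S6 covers 3 new elements (a, b, i).
Pick 3: S1 covers 1 new elements (h).
Pick 4: S2 covers 1 new elements (e).
Greedy uses 4 sets.

4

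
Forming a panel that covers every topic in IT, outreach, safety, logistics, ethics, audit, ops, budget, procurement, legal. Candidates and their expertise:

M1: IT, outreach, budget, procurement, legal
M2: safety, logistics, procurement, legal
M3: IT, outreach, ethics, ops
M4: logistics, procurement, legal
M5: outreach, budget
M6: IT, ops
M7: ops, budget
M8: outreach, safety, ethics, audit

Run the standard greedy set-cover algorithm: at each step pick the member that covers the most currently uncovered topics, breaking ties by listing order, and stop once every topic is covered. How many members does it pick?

Pick 1: M1 covers 5 new topics (IT, outreach, budget, procurement, legal).
Pick 2: M8 covers 3 new topics (safety, ethics, audit).
Pick 3: M2 covers 1 new topics (logistics).
Pick 4: M3 covers 1 new topics (ops).
Greedy uses 4 members.

4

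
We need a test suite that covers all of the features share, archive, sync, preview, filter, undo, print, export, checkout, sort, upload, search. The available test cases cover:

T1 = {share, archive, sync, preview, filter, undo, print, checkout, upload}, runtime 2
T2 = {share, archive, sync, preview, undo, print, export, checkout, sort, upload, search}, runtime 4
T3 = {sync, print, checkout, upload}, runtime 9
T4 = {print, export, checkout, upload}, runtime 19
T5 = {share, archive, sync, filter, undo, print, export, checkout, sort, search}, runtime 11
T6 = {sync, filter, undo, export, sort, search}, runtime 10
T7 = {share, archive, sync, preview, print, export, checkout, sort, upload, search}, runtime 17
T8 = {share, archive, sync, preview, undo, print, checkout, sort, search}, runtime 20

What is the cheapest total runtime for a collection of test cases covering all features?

6

T1, T2 cover every feature at runtime 2 + 4 = 6.
Any cover uses at least 2 test cases; among all covering selections none totals below 6.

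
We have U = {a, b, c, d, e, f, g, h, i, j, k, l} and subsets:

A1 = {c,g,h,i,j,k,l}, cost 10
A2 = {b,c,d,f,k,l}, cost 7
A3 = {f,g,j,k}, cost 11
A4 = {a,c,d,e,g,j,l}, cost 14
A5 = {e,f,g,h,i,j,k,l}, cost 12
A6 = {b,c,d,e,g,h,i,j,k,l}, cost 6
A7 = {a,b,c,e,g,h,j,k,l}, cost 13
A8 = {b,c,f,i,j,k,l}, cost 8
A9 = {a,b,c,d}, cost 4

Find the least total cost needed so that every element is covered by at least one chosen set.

16

A5, A9 cover every element at cost 12 + 4 = 16.
Any cover uses at least 2 sets; among all covering selections none totals below 16.
Greedy by coverage-per-cost would pick A6, A9, A2 for 17 — worse than the optimum 16.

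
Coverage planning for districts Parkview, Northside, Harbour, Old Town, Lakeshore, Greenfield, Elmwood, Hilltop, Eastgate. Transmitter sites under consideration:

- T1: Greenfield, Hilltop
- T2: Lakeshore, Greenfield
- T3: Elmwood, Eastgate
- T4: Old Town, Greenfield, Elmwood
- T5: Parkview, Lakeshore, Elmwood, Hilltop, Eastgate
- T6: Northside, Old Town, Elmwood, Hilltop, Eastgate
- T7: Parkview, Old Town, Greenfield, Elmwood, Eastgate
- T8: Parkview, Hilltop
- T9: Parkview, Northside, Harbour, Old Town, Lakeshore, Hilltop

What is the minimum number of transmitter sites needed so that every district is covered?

2

T7, T9 together cover {Parkview, Northside, Harbour, Old Town, Lakeshore, Greenfield, Elmwood, Hilltop, Eastgate} — every district.
No single transmitter site contains all 9 districts, so 2 is optimal.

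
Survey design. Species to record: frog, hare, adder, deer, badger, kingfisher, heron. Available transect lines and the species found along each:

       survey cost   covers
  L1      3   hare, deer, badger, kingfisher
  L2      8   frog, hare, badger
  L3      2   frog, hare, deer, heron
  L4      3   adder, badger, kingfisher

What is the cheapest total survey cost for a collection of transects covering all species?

L3, L4 cover every species at survey cost 2 + 3 = 5.
Any cover uses at least 2 transects; among all covering selections none totals below 5.

5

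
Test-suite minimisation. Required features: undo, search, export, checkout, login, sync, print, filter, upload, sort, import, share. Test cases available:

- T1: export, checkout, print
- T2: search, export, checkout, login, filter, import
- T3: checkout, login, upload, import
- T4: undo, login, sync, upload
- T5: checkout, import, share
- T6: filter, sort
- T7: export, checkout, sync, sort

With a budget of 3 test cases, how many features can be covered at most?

10

Choosing T1, T2, T4 covers {undo, search, export, checkout, login, sync, print, filter, upload, import} — 10 features.
No choice of 3 test cases does better; here sort, share are left uncovered.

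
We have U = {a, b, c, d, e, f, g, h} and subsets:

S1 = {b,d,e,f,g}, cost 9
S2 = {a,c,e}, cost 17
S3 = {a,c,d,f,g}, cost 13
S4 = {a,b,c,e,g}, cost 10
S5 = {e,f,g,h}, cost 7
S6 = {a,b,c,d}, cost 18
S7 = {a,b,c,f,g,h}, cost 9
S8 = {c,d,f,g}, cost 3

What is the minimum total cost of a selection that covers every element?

18

S1, S7 cover every element at cost 9 + 9 = 18.
Any cover uses at least 2 sets; among all covering selections none totals below 18.
Greedy by coverage-per-cost would pick S8, S7, S5 for 19 — worse than the optimum 18.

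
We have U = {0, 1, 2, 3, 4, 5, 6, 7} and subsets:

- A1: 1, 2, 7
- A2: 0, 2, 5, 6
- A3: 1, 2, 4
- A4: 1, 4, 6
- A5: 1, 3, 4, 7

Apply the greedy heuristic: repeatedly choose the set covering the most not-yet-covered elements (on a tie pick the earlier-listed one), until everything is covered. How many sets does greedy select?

2

Pick 1: A2 covers 4 new elements (0, 2, 5, 6).
Pick 2: A5 covers 4 new elements (1, 3, 4, 7).
Greedy uses 2 sets.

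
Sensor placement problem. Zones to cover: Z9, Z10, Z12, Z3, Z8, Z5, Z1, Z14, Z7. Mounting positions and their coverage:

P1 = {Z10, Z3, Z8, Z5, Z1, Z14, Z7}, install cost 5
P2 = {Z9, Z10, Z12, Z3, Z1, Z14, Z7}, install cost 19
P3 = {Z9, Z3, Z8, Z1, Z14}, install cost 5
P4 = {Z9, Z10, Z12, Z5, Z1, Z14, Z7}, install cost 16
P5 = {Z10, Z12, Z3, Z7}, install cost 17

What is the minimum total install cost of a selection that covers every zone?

P1, P4 cover every zone at install cost 5 + 16 = 21.
Any cover uses at least 2 sensor positions; among all covering selections none totals below 21.

21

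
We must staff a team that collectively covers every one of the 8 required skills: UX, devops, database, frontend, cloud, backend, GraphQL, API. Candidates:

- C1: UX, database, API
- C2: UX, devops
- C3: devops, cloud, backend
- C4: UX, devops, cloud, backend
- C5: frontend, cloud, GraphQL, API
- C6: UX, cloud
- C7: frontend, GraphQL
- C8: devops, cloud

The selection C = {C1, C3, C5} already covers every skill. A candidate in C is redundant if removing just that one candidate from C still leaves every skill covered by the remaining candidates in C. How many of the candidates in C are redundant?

0

Drop C1: UX, database uncovered — not redundant.
Drop C3: devops, backend uncovered — not redundant.
Drop C5: frontend, GraphQL uncovered — not redundant.
None of the candidates in C is redundant.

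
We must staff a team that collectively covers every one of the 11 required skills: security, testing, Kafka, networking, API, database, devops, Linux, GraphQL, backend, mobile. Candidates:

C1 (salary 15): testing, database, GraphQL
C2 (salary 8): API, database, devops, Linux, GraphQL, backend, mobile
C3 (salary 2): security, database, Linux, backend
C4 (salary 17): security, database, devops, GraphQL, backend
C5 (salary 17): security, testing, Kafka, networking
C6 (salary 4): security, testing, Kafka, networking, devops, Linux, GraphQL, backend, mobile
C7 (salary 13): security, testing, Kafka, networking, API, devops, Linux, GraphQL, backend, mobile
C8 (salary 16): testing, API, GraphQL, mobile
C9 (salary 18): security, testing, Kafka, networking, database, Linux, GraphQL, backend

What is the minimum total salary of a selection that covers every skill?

C2, C6 cover every skill at salary 8 + 4 = 12.
Any cover uses at least 2 candidates; among all covering selections none totals below 12.

12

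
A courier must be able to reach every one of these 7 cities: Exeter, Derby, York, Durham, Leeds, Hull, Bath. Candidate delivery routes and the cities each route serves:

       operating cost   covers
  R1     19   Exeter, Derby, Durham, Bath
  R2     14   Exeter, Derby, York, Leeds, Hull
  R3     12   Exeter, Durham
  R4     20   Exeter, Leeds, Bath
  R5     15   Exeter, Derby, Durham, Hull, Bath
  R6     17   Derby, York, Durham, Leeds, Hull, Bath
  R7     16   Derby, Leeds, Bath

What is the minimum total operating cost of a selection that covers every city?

29

R2, R5 cover every city at operating cost 14 + 15 = 29.
Any cover uses at least 2 routes; among all covering selections none totals below 29.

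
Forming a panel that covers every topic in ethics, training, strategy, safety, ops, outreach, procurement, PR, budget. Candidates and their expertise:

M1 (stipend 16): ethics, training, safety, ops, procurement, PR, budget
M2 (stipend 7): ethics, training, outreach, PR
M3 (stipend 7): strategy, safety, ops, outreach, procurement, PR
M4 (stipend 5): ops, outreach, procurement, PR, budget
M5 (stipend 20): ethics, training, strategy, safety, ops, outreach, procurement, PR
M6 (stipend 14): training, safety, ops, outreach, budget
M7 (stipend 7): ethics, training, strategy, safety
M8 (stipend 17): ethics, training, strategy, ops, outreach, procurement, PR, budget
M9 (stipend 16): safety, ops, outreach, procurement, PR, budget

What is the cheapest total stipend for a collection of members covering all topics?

12

M4, M7 cover every topic at stipend 5 + 7 = 12.
Any cover uses at least 2 members; among all covering selections none totals below 12.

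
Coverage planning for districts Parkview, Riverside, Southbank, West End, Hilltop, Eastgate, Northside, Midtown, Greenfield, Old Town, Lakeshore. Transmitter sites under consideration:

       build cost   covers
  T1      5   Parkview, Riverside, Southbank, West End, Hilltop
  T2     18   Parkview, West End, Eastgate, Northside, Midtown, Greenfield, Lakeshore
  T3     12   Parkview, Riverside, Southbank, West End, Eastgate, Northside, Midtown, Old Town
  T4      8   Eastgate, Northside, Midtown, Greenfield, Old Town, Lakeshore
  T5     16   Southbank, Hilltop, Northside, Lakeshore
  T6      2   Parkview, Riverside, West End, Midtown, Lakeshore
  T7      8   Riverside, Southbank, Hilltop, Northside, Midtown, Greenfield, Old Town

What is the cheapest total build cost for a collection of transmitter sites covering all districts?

T1, T4 cover every district at build cost 5 + 8 = 13.
Any cover uses at least 2 transmitter sites; among all covering selections none totals below 13.
Greedy by coverage-per-build cost would pick T6, T7, T4 for 18 — worse than the optimum 13.

13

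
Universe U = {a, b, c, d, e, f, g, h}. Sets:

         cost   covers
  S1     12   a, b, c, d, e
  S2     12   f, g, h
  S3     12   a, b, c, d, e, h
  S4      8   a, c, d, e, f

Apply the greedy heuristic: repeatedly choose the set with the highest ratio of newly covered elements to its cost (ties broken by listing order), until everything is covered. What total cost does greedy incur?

Pick 1: S4 adds 5 new (a, c, d, e, f) at cost 8 (ratio 5/8).
Pick 2: S2 adds 2 new (g, h) at cost 12 (ratio 2/12).
Pick 3: S1 adds 1 new (b) at cost 12 (ratio 1/12).
Greedy total cost: 8 + 12 + 12 = 32. (The true optimum is 24, so greedy overshoots here.)

32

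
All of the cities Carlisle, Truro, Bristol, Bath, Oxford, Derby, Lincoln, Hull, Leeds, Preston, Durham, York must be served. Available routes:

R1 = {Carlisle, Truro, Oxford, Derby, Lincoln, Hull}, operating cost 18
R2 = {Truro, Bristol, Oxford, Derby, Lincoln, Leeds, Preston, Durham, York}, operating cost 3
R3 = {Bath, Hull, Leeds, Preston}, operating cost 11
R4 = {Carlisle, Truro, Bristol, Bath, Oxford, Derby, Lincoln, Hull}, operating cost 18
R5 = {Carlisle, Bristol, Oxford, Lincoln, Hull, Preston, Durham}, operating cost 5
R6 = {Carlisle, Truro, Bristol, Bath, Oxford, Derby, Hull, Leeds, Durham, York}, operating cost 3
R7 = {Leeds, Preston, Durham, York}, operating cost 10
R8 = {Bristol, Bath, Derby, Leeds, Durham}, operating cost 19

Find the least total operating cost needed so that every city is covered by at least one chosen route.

R2, R6 cover every city at operating cost 3 + 3 = 6.
Any cover uses at least 2 routes; among all covering selections none totals below 6.

6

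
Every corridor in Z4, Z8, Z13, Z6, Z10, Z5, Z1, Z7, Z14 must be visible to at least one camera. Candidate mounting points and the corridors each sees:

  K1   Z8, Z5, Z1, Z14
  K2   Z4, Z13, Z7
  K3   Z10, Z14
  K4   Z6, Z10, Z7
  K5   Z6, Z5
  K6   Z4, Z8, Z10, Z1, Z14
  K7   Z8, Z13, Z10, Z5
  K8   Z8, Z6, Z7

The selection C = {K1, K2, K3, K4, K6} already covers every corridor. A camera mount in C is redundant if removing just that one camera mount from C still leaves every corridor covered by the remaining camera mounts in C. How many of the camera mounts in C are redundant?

2

Drop K1: Z5 uncovered — not redundant.
Drop K2: Z13 uncovered — not redundant.
Drop K3: the rest still cover every corridor — redundant.
Drop K4: Z6 uncovered — not redundant.
Drop K6: the rest still cover every corridor — redundant.
2 redundant: K3, K6.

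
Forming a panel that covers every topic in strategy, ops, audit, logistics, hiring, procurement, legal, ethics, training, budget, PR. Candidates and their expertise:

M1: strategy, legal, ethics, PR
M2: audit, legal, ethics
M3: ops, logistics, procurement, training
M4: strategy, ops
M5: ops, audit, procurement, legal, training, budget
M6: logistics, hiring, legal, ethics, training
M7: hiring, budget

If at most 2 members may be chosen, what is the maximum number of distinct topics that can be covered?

9

Choosing M1, M5 covers {strategy, ops, audit, procurement, legal, ethics, training, budget, PR} — 9 topics.
No choice of 2 members does better; here logistics, hiring are left uncovered.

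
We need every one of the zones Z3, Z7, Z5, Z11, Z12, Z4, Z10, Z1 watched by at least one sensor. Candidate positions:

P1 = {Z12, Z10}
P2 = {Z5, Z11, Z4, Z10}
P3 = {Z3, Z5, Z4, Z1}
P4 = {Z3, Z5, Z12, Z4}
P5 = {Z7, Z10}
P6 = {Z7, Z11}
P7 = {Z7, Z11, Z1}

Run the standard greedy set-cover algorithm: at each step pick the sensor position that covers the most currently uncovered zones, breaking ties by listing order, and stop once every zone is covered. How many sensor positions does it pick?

Pick 1: P2 covers 4 new zones (Z5, Z11, Z4, Z10).
Pick 2: P3 covers 2 new zones (Z3, Z1).
Pick 3: P1 covers 1 new zones (Z12).
Pick 4: P5 covers 1 new zones (Z7).
Greedy uses 4 sensor positions. (The true minimum is 3.)

4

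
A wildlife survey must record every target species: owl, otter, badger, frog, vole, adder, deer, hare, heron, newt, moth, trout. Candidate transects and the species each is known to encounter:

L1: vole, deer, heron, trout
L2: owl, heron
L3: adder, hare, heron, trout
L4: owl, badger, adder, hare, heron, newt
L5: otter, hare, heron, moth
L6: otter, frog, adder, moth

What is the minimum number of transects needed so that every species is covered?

L1, L4, L6 together cover {owl, otter, badger, frog, vole, adder, deer, hare, heron, newt, moth, trout} — every species.
No 2 of the 6 transects cover everything (all 15 pairs fall short), so 3 is minimum.

3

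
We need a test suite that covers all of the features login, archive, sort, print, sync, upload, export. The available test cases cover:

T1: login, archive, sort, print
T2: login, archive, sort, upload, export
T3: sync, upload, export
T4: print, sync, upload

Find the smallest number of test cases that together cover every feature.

T1, T3 together cover {login, archive, sort, print, sync, upload, export} — every feature.
No single test case contains all 7 features, so 2 is optimal.

2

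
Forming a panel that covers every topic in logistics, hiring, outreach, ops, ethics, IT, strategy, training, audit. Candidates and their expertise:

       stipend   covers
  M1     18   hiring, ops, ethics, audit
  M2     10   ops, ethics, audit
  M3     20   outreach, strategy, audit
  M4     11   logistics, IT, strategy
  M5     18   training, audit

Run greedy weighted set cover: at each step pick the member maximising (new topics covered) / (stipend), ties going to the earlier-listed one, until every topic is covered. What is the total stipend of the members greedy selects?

Pick 1: M2 adds 3 new (ops, ethics, audit) at stipend 10 (ratio 3/10).
Pick 2: M4 adds 3 new (logistics, IT, strategy) at stipend 11 (ratio 3/11).
Pick 3: M1 adds 1 new (hiring) at stipend 18 (ratio 1/18).
Pick 4: M5 adds 1 new (training) at stipend 18 (ratio 1/18).
Pick 5: M3 adds 1 new (outreach) at stipend 20 (ratio 1/20).
Greedy total stipend: 10 + 11 + 18 + 18 + 20 = 77. (The true optimum is 67, so greedy overshoots here.)

77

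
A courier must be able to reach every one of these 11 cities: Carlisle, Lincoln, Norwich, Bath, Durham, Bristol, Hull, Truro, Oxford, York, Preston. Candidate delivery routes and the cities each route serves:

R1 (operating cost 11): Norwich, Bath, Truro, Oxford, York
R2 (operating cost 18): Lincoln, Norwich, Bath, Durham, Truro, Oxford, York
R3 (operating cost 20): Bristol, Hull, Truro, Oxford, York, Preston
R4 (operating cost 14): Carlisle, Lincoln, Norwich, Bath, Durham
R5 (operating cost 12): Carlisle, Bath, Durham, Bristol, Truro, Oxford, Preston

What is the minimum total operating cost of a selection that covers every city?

34

R3, R4 cover every city at operating cost 20 + 14 = 34.
Any cover uses at least 2 routes; among all covering selections none totals below 34.
Greedy by coverage-per-operating cost would pick R5, R1, R4, R3 for 57 — worse than the optimum 34.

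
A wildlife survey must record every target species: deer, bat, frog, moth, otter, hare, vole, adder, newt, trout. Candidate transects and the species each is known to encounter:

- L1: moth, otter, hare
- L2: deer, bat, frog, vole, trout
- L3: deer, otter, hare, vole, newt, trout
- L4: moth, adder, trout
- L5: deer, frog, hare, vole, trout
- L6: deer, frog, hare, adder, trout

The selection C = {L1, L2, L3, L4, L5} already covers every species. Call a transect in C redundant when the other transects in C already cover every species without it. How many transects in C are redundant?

Drop L1: the rest still cover every species — redundant.
Drop L2: bat uncovered — not redundant.
Drop L3: newt uncovered — not redundant.
Drop L4: adder uncovered — not redundant.
Drop L5: the rest still cover every species — redundant.
2 redundant: L1, L5.

2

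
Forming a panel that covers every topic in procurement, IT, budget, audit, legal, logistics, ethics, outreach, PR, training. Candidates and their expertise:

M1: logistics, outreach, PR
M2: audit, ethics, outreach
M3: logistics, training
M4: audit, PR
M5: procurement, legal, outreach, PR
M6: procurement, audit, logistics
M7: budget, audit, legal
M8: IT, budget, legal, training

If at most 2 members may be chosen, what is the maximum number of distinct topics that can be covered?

Choosing M1, M8 covers {IT, budget, legal, logistics, outreach, PR, training} — 7 topics.
No choice of 2 members does better; here procurement, audit, ethics are left uncovered.

7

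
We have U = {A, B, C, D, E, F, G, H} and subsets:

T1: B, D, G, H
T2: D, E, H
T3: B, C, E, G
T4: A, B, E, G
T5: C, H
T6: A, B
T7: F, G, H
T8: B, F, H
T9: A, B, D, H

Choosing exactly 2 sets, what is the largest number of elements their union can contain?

7

Choosing T3, T9 covers {A, B, C, D, E, G, H} — 7 elements.
No choice of 2 sets does better; here F is left uncovered.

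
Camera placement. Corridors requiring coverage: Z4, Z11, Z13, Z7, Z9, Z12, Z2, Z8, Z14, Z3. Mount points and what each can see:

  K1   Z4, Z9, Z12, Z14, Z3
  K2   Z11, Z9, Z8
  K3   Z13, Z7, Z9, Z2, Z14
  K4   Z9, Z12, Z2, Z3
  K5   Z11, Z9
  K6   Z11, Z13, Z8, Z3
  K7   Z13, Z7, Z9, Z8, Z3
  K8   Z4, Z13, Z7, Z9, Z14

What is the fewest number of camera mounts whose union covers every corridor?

K1, K2, K3 together cover {Z4, Z11, Z13, Z7, Z9, Z12, Z2, Z8, Z14, Z3} — every corridor.
No 2 of the 8 camera mounts cover everything (all 28 pairs fall short), so 3 is minimum.

3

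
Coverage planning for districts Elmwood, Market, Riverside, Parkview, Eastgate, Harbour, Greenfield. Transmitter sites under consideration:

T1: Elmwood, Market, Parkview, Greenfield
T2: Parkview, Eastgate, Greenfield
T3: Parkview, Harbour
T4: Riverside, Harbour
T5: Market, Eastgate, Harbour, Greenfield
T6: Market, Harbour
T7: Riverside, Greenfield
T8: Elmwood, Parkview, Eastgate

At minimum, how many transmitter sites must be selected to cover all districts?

T1, T2, T4 together cover {Elmwood, Market, Riverside, Parkview, Eastgate, Harbour, Greenfield} — every district.
No 2 of the 8 transmitter sites cover everything (all 28 pairs fall short), so 3 is minimum.

3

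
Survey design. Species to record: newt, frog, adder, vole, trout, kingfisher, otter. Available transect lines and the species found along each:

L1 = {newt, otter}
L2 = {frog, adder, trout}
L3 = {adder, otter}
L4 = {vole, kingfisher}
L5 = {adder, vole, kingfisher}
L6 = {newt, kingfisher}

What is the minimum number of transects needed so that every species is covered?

3

L1, L2, L4 together cover {newt, frog, adder, vole, trout, kingfisher, otter} — every species.
No 2 of the 6 transects cover everything (all 15 pairs fall short), so 3 is minimum.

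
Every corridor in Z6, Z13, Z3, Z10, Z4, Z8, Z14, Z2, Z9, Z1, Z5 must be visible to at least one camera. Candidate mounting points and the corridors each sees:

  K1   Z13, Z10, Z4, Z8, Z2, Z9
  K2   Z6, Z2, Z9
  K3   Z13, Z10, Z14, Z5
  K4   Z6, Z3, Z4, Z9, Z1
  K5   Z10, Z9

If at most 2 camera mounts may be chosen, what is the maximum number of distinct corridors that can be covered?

Choosing K1, K4 covers {Z6, Z13, Z3, Z10, Z4, Z8, Z2, Z9, Z1} — 9 corridors.
No choice of 2 camera mounts does better; here Z14, Z5 are left uncovered.

9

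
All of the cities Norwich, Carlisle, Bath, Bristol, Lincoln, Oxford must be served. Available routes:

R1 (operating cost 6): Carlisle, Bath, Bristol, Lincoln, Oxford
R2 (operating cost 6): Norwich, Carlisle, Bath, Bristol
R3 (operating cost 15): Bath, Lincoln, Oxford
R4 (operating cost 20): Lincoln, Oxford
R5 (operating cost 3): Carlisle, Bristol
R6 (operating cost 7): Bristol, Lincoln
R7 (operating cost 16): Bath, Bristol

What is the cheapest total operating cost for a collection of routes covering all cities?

12

R1, R2 cover every city at operating cost 6 + 6 = 12.
Any cover uses at least 2 routes; among all covering selections none totals below 12.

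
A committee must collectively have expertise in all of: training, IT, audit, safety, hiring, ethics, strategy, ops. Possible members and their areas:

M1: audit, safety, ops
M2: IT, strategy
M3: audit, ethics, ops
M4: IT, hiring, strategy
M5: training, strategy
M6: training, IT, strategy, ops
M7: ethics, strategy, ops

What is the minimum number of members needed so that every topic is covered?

4

M1, M3, M4, M5 together cover {training, IT, audit, safety, hiring, ethics, strategy, ops} — every topic.
No 3 of the 7 members cover everything (all 35 triples fall short), so 4 is minimum.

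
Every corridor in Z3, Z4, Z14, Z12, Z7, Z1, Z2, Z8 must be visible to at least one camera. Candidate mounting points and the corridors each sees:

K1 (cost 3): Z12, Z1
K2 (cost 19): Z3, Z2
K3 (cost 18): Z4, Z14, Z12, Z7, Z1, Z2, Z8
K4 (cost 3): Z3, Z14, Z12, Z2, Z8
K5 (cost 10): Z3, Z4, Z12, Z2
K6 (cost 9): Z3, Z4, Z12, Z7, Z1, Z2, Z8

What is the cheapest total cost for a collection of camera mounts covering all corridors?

12

K4, K6 cover every corridor at cost 3 + 9 = 12.
Any cover uses at least 2 camera mounts; among all covering selections none totals below 12.
Greedy by coverage-per-cost would pick K4, K1, K6 for 15 — worse than the optimum 12.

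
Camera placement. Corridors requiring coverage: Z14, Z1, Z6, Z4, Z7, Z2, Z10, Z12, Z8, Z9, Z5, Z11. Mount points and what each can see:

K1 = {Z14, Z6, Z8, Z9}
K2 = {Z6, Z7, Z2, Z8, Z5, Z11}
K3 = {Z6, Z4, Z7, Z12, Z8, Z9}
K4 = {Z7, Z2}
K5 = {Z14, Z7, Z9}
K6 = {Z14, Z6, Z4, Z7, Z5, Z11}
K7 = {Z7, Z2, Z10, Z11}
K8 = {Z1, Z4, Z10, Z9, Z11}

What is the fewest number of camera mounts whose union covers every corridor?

4

K1, K2, K3, K8 together cover {Z14, Z1, Z6, Z4, Z7, Z2, Z10, Z12, Z8, Z9, Z5, Z11} — every corridor.
No 3 of the 8 camera mounts cover everything (all 56 triples fall short), so 4 is minimum.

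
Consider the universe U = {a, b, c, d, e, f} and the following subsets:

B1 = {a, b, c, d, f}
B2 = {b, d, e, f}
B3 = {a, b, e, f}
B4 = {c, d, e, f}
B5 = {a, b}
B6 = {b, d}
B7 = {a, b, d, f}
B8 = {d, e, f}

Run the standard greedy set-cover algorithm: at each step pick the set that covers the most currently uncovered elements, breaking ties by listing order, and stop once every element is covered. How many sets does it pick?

2

Pick 1: B1 covers 5 new elements (a, b, c, d, f).
Pick 2: B2 covers 1 new elements (e).
Greedy uses 2 sets.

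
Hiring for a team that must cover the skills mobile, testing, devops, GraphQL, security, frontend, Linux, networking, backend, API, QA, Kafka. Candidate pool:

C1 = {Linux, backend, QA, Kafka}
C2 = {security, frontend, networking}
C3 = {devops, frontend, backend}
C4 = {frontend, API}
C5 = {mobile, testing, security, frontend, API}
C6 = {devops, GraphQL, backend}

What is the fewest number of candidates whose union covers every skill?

C1, C2, C5, C6 together cover {mobile, testing, devops, GraphQL, security, frontend, Linux, networking, backend, API, QA, Kafka} — every skill.
No 3 of the 6 candidates cover everything (all 20 triples fall short), so 4 is minimum.

4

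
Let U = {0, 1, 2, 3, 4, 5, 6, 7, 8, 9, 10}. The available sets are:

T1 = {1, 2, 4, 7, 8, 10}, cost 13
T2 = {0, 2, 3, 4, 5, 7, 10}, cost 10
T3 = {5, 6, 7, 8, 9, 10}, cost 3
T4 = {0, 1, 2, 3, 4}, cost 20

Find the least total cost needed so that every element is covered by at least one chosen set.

T3, T4 cover every element at cost 3 + 20 = 23.
Any cover uses at least 2 sets; among all covering selections none totals below 23.
Greedy by coverage-per-cost would pick T3, T2, T1 for 26 — worse than the optimum 23.

23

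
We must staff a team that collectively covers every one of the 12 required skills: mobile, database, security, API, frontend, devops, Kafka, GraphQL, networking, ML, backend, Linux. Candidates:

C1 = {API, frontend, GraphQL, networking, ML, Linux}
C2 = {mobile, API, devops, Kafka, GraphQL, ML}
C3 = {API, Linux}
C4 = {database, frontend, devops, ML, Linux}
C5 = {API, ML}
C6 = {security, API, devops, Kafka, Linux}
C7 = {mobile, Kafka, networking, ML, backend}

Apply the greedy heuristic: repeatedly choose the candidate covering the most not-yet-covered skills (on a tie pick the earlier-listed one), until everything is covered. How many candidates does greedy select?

5

Pick 1: C1 covers 6 new skills (API, frontend, GraphQL, networking, ML, Linux).
Pick 2: C2 covers 3 new skills (mobile, devops, Kafka).
Pick 3: C4 covers 1 new skills (database).
Pick 4: C6 covers 1 new skills (security).
Pick 5: C7 covers 1 new skills (backend).
Greedy uses 5 candidates. (The true minimum is 4.)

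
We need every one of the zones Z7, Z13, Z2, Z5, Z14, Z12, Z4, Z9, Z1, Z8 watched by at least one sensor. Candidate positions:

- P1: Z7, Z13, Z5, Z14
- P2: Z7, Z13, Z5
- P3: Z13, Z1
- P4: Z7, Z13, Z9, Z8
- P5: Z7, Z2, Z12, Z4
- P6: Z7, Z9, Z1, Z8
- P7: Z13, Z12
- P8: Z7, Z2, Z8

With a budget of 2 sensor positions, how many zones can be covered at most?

7

Choosing P1, P5 covers {Z7, Z13, Z2, Z5, Z14, Z12, Z4} — 7 zones.
No choice of 2 sensor positions does better; here Z9, Z1, Z8 are left uncovered.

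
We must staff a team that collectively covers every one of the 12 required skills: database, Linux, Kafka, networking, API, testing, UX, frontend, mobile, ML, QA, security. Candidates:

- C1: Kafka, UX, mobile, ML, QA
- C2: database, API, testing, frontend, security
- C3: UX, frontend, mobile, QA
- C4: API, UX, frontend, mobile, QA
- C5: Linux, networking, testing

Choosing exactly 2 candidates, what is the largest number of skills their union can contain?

10

Choosing C1, C2 covers {database, Kafka, API, testing, UX, frontend, mobile, ML, QA, security} — 10 skills.
No choice of 2 candidates does better; here Linux, networking are left uncovered.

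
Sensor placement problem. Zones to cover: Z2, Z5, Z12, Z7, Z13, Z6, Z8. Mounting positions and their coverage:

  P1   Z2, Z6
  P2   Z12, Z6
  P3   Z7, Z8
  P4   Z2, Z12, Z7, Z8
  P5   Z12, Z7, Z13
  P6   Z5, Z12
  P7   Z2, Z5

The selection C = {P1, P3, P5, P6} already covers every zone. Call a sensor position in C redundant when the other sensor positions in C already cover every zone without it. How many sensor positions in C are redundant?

Drop P1: Z2, Z6 uncovered — not redundant.
Drop P3: Z8 uncovered — not redundant.
Drop P5: Z13 uncovered — not redundant.
Drop P6: Z5 uncovered — not redundant.
None of the sensor positions in C is redundant.

0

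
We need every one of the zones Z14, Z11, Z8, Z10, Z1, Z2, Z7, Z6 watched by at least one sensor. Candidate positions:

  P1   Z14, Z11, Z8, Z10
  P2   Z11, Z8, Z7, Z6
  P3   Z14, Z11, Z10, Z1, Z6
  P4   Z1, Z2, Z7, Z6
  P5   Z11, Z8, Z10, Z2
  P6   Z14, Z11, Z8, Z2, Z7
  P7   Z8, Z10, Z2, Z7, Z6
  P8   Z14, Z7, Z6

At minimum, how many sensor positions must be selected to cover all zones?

2

P1, P4 together cover {Z14, Z11, Z8, Z10, Z1, Z2, Z7, Z6} — every zone.
No single sensor position contains all 8 zones, so 2 is optimal.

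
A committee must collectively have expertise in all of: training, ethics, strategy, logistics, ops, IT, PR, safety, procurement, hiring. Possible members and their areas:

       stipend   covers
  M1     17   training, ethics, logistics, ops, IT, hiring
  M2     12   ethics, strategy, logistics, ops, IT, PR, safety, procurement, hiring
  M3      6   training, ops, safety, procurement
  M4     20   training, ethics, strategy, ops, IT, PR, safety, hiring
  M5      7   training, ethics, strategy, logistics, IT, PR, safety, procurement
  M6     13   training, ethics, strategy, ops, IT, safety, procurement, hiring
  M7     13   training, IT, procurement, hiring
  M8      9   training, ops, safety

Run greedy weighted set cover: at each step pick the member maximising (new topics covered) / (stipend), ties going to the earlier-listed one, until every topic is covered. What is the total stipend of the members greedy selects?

Pick 1: M5 adds 8 new (training, ethics, strategy, logistics, IT, PR, safety, procurement) at stipend 7 (ratio 8/7).
Pick 2: M2 adds 2 new (ops, hiring) at stipend 12 (ratio 2/12).
Greedy total stipend: 7 + 12 = 19. (The true optimum is 18, so greedy overshoots here.)

19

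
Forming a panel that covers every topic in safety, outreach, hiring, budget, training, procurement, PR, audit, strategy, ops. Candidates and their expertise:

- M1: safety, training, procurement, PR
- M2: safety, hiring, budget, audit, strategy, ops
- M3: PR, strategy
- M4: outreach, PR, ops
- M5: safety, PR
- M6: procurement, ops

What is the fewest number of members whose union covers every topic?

3

M1, M2, M4 together cover {safety, outreach, hiring, budget, training, procurement, PR, audit, strategy, ops} — every topic.
No 2 of the 6 members cover everything (all 15 pairs fall short), so 3 is minimum.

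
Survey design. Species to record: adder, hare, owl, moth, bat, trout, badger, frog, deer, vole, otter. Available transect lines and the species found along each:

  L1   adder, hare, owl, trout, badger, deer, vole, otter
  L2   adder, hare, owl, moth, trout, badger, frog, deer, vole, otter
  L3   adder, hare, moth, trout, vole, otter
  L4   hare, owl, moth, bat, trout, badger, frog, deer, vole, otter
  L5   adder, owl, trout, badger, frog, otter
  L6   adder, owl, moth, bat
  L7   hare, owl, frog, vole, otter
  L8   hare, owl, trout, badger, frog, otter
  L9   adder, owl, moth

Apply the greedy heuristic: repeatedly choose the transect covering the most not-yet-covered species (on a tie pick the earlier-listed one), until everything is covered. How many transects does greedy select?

2

Pick 1: L2 covers 10 new species (adder, hare, owl, moth, trout, badger, frog, deer, vole, otter).
Pick 2: L4 covers 1 new species (bat).
Greedy uses 2 transects.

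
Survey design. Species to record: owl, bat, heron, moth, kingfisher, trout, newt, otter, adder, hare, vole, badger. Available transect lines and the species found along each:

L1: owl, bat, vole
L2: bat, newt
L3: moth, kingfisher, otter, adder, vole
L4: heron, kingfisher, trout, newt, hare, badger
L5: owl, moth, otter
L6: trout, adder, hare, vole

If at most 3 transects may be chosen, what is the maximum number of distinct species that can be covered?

12

Choosing L1, L3, L4 covers {owl, bat, heron, moth, kingfisher, trout, newt, otter, adder, hare, vole, badger} — 12 species.
That is all 12 species.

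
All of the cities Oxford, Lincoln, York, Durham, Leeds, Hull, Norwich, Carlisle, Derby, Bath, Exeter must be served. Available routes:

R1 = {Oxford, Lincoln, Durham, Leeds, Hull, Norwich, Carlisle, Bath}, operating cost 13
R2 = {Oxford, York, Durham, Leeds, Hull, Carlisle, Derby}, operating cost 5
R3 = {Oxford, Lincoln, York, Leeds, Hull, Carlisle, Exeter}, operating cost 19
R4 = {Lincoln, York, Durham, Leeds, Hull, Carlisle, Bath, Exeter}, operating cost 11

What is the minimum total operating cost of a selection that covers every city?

29

R1, R2, R4 cover every city at operating cost 13 + 5 + 11 = 29.
Any cover uses at least 3 routes; among all covering selections none totals below 29.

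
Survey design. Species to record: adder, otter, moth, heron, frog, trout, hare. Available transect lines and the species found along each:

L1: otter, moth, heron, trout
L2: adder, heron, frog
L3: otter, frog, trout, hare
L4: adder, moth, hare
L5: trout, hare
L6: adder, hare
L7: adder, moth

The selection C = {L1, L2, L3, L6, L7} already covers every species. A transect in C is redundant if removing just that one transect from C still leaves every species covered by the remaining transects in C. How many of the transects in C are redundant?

5

Drop L1: the rest still cover every species — redundant.
Drop L2: the rest still cover every species — redundant.
Drop L3: the rest still cover every species — redundant.
Drop L6: the rest still cover every species — redundant.
Drop L7: the rest still cover every species — redundant.
5 redundant: L1, L2, L3, L6, L7.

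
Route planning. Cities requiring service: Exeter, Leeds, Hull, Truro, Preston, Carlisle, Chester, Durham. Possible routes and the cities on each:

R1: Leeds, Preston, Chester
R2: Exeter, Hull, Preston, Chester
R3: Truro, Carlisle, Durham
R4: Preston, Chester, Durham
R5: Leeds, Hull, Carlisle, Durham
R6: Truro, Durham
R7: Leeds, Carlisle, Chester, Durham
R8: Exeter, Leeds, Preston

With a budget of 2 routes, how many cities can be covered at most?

Choosing R2, R3 covers {Exeter, Hull, Truro, Preston, Carlisle, Chester, Durham} — 7 cities.
No choice of 2 routes does better; here Leeds is left uncovered.

7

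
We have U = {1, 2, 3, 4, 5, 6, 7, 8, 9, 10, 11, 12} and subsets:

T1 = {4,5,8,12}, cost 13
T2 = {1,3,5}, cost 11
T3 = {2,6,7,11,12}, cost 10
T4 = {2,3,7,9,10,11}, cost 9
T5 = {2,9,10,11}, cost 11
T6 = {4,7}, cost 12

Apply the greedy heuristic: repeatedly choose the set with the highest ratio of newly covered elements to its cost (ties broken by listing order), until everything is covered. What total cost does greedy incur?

43

Pick 1: T4 adds 6 new (2, 3, 7, 9, 10, 11) at cost 9 (ratio 6/9).
Pick 2: T1 adds 4 new (4, 5, 8, 12) at cost 13 (ratio 4/13).
Pick 3: T3 adds 1 new (6) at cost 10 (ratio 1/10).
Pick 4: T2 adds 1 new (1) at cost 11 (ratio 1/11).
Greedy total cost: 9 + 13 + 10 + 11 = 43.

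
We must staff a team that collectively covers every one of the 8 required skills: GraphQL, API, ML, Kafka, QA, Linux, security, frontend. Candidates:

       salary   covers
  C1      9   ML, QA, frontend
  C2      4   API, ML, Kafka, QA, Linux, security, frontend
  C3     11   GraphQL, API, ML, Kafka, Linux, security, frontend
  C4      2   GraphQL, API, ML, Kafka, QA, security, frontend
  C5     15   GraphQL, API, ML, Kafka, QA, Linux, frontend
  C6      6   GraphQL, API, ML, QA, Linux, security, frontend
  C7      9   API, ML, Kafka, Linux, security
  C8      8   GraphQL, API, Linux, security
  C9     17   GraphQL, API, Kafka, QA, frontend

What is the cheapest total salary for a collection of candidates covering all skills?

6

C2, C4 cover every skill at salary 4 + 2 = 6.
Any cover uses at least 2 candidates; among all covering selections none totals below 6.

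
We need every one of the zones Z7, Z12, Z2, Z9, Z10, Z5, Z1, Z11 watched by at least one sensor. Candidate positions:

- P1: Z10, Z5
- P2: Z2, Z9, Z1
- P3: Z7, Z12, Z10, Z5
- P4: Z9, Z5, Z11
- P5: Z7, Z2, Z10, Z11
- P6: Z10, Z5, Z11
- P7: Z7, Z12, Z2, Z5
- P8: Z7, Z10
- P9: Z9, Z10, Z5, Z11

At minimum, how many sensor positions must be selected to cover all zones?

P2, P3, P4 together cover {Z7, Z12, Z2, Z9, Z10, Z5, Z1, Z11} — every zone.
No 2 of the 9 sensor positions cover everything (all 36 pairs fall short), so 3 is minimum.

3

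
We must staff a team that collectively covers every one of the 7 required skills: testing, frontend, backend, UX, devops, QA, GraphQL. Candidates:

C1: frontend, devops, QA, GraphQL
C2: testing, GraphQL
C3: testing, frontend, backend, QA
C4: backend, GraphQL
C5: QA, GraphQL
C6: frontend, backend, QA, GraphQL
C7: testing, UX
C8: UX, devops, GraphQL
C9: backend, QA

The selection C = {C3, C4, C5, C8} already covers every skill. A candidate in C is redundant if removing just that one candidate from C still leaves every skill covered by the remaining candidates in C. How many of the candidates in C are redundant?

2

Drop C3: testing, frontend uncovered — not redundant.
Drop C4: the rest still cover every skill — redundant.
Drop C5: the rest still cover every skill — redundant.
Drop C8: UX, devops uncovered — not redundant.
2 redundant: C4, C5.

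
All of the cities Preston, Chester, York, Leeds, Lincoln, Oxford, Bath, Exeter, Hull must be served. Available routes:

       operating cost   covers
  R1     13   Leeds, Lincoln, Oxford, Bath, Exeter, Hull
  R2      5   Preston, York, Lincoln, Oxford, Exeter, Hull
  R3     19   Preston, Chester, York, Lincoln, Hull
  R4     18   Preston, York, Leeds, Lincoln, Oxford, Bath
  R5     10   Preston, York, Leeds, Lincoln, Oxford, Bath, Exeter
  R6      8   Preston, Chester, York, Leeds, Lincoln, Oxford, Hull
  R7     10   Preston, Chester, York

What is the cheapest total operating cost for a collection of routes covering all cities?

R5, R6 cover every city at operating cost 10 + 8 = 18.
Any cover uses at least 2 routes; among all covering selections none totals below 18.

18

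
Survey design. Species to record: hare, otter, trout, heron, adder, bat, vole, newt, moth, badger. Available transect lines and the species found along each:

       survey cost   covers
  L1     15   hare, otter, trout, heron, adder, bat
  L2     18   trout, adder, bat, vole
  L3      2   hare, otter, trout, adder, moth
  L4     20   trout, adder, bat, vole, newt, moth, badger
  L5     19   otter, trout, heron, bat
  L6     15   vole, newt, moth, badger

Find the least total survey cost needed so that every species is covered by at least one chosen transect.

L1, L6 cover every species at survey cost 15 + 15 = 30.
Any cover uses at least 2 transects; among all covering selections none totals below 30.

30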